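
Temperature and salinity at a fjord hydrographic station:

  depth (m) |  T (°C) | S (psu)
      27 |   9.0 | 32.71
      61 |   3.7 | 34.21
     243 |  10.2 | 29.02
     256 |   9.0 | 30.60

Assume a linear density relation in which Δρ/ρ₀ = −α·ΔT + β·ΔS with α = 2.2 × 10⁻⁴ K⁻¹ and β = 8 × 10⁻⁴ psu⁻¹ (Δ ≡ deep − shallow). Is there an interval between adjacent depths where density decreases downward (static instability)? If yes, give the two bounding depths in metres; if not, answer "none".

61–243 m

Evaluate Δρ/ρ₀ = −αΔT + βΔS across each adjacent pair:
  27–61 m: −αΔT+βΔS = −(2.2 × 10⁻⁴)(-5.3)+(8 × 10⁻⁴)(+1.50) = 2.4 × 10⁻³ → stable
  61–243 m: −αΔT+βΔS = −(2.2 × 10⁻⁴)(+6.5)+(8 × 10⁻⁴)(-5.19) = -5.6 × 10⁻³ → UNSTABLE
  243–256 m: −αΔT+βΔS = −(2.2 × 10⁻⁴)(-1.2)+(8 × 10⁻⁴)(+1.58) = 1.5 × 10⁻³ → stable
The 61–243 m interval has Δρ < 0: lighter water underlies denser water.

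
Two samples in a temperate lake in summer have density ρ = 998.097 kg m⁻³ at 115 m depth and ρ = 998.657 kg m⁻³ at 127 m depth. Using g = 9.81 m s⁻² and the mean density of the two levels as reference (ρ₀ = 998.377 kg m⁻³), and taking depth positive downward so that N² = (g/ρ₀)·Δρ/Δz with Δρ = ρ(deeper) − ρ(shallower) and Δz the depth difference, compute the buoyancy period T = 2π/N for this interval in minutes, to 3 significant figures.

4.89 min

Δρ = 998.657 − 998.097 = 0.560 kg m⁻³ over Δz = 127 − 115 = 12 m.
N² = (9.81/998.377) × (0.560/12) = 4.5854 × 10⁻⁴ s⁻².
N = √(4.5854 × 10⁻⁴) = 0.021414 rad s⁻¹, so T = 2π/N = 293.41 s = 4.8902 min ≈ 4.89 min.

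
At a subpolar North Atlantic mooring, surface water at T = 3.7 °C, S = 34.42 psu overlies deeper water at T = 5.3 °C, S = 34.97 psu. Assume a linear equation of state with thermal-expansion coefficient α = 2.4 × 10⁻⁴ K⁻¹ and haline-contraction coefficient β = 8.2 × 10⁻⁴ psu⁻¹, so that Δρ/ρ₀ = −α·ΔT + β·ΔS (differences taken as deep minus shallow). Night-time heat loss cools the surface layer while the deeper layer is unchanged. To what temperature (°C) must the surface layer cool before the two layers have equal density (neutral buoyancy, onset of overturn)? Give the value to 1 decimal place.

Neutral buoyancy requires Δρ = 0, i.e. −α(T_deep − T_surf′) + β(S_deep − S_surf) = 0.
T_surf′ = T_deep − (β/α)·ΔS = 5.3 − (8.2 × 10⁻⁴/2.4 × 10⁻⁴)·(+0.55) = 3.421 °C.
Cooling required: 3.7 − (3.421) = 0.279 °C.

3.4 °C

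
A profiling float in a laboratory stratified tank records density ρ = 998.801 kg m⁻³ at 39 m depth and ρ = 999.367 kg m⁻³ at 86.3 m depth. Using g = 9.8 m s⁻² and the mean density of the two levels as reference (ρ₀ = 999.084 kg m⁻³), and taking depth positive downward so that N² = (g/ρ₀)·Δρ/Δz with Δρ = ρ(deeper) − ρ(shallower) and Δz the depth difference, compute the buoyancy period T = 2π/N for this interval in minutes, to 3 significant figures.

Δρ = 999.367 − 998.801 = 0.566 kg m⁻³ over Δz = 86.3 − 39 = 47.3 m.
N² = (9.8/999.084) × (0.566/47.3) = 1.1738 × 10⁻⁴ s⁻².
N = √(1.1738 × 10⁻⁴) = 0.010834 rad s⁻¹, so T = 2π/N = 579.95 s = 9.6658 min ≈ 9.67 min.

9.67 min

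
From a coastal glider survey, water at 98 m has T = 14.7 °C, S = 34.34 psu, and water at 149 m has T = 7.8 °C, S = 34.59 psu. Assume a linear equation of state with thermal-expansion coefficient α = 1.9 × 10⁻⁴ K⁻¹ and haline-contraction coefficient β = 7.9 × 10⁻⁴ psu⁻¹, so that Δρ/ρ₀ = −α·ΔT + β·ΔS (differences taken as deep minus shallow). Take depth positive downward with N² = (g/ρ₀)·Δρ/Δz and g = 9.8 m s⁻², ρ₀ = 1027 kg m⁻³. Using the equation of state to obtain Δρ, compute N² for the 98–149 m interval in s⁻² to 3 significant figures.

ΔT = -6.9 K, ΔS = +0.25 psu (deep − shallow).
Δρ/ρ₀ = −αΔT + βΔS = 1.311 × 10⁻³ + 1.975 × 10⁻⁴ = 1.5085 × 10⁻³, so Δρ ≈ 1.549 kg m⁻³.
N² = (g/ρ₀)·Δρ/Δz = g·(Δρ/ρ₀)/Δz = 9.8 × 1.5085 × 10⁻³ / 51 = 2.8987 × 10⁻⁴ s⁻² ≈ 2.90 × 10⁻⁴ s⁻².

2.90 × 10⁻⁴ s⁻²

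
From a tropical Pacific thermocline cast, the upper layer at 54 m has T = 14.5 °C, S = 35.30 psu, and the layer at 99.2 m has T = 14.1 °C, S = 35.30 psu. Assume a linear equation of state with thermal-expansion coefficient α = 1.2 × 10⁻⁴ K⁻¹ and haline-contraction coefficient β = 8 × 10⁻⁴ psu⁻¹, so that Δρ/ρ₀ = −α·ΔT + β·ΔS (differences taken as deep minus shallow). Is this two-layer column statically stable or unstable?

ΔT = 14.1 − 14.5 = -0.4 K and ΔS = 35.30 − 35.30 = +0.00 psu (deep − shallow).
−αΔT = 4.80 × 10⁻⁵; βΔS = 0; sum Δρ/ρ₀ = 4.80 × 10⁻⁵.
Δρ/ρ₀ > 0, so Δρ > 0: deeper water is denser → statically stable.

stable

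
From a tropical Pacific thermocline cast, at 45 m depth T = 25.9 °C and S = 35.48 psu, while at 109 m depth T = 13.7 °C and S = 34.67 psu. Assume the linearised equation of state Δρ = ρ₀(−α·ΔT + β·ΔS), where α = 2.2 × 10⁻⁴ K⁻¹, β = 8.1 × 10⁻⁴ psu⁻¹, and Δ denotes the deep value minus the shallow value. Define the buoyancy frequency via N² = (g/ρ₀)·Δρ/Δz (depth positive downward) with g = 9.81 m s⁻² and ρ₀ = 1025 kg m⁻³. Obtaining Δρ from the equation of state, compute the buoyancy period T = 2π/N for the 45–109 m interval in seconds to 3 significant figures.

356 s

ΔT = -12.2 K, ΔS = -0.81 psu (deep − shallow).
Δρ/ρ₀ = −αΔT + βΔS = 2.684 × 10⁻³ − 6.561 × 10⁻⁴ = 2.0279 × 10⁻³, so Δρ ≈ 2.079 kg m⁻³.
N² = (g/ρ₀)·Δρ/Δz = g·(Δρ/ρ₀)/Δz = 9.81 × 2.0279 × 10⁻³ / 64 = 3.1084 × 10⁻⁴ s⁻².
N = √(3.1084 × 10⁻⁴) = 0.017631 rad s⁻¹ → T = 2π/N = 356.37 s ≈ 356 s.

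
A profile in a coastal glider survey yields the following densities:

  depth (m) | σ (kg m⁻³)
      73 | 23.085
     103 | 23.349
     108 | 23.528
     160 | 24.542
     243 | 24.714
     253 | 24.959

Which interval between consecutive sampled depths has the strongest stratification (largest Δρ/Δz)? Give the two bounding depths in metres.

103–108 m

Compute the density gradient over each adjacent pair:
  73–103 m: Δρ/Δz = 0.264/30 = 8.8 × 10⁻³ kg m⁻⁴
  103–108 m: Δρ/Δz = 0.179/5 = 0.036 kg m⁻⁴
  108–160 m: Δρ/Δz = 1.014/52 = 0.019 kg m⁻⁴
  160–243 m: Δρ/Δz = 0.172/83 = 2.1 × 10⁻³ kg m⁻⁴
  243–253 m: Δρ/Δz = 0.245/10 = 0.025 kg m⁻⁴
The largest gradient is in the 103–108 m interval — the pycnocline.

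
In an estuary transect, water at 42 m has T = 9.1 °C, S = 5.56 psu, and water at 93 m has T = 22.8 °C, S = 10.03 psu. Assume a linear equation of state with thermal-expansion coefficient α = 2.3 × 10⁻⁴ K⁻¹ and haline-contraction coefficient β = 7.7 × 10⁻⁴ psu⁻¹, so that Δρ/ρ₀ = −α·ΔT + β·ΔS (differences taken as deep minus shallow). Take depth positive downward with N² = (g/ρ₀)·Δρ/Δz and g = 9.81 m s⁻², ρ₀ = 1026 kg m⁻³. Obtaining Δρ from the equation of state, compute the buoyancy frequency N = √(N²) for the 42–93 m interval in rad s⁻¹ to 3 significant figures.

ΔT = +13.7 K, ΔS = +4.47 psu (deep − shallow).
Δρ/ρ₀ = −αΔT + βΔS = -3.151 × 10⁻³ + 3.4419 × 10⁻³ = 2.909 × 10⁻⁴, so Δρ ≈ 0.2985 kg m⁻³.
N² = (g/ρ₀)·Δρ/Δz = g·(Δρ/ρ₀)/Δz = 9.81 × 2.909 × 10⁻⁴ / 51 = 5.5955 × 10⁻⁵ s⁻².
N = √(5.5955 × 10⁻⁵) = 7.4803 × 10⁻³ rad s⁻¹ ≈ 7.48 × 10⁻³ rad s⁻¹.

7.48 × 10⁻³ rad s⁻¹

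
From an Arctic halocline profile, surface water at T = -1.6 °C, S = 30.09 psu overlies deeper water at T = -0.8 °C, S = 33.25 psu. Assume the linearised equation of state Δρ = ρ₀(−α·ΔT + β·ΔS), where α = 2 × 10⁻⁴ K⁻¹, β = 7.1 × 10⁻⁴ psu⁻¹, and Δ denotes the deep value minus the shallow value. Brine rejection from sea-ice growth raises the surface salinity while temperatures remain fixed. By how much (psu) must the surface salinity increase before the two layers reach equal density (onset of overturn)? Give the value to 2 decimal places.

Neutral buoyancy requires −α(T_deep − T_surf) + β(S_deep − S_surf′) = 0.
S_surf′ = S_deep − (α/β)·ΔT = 33.25 − (2 × 10⁻⁴/7.1 × 10⁻⁴)·(+0.8) = 33.0246 psu.
Increase required: 33.0246 − 30.09 = 2.9346 psu.

2.93 psu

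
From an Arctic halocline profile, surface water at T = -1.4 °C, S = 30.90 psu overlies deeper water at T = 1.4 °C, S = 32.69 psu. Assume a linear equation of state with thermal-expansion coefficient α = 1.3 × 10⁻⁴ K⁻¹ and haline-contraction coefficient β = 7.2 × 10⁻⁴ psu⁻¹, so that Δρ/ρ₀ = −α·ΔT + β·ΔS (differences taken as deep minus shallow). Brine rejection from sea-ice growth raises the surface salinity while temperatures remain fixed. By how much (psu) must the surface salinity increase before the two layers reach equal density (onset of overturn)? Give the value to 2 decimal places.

Neutral buoyancy requires −α(T_deep − T_surf) + β(S_deep − S_surf′) = 0.
S_surf′ = S_deep − (α/β)·ΔT = 32.69 − (1.3 × 10⁻⁴/7.2 × 10⁻⁴)·(+2.8) = 32.1844 psu.
Increase required: 32.1844 − 30.90 = 1.2844 psu.

1.28 psu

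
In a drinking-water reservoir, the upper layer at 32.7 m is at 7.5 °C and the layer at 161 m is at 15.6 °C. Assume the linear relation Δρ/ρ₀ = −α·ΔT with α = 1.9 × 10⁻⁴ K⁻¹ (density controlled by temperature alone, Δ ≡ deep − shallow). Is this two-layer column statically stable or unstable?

unstable

ΔT = 15.6 − 7.5 = +8.1 K, so Δρ/ρ₀ = −αΔT = -1.539 × 10⁻³.
Δρ/ρ₀ < 0, so Δρ < 0: deeper water is lighter → statically unstable; the column would overturn.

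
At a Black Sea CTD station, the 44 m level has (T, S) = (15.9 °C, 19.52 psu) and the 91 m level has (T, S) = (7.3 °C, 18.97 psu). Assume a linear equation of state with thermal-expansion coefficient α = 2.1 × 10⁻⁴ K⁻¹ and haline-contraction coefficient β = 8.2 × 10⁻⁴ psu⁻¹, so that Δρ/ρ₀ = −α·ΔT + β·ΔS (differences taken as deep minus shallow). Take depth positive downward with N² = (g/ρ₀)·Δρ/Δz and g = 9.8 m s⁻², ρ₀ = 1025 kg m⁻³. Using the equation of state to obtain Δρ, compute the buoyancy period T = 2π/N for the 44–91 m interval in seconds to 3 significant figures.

374 s

ΔT = -8.6 K, ΔS = -0.55 psu (deep − shallow).
Δρ/ρ₀ = −αΔT + βΔS = 1.806 × 10⁻³ − 4.51 × 10⁻⁴ = 1.355 × 10⁻³, so Δρ ≈ 1.389 kg m⁻³.
N² = (g/ρ₀)·Δρ/Δz = g·(Δρ/ρ₀)/Δz = 9.8 × 1.355 × 10⁻³ / 47 = 2.8253 × 10⁻⁴ s⁻².
N = √(2.8253 × 10⁻⁴) = 0.016809 rad s⁻¹ → T = 2π/N = 373.80 s ≈ 374 s.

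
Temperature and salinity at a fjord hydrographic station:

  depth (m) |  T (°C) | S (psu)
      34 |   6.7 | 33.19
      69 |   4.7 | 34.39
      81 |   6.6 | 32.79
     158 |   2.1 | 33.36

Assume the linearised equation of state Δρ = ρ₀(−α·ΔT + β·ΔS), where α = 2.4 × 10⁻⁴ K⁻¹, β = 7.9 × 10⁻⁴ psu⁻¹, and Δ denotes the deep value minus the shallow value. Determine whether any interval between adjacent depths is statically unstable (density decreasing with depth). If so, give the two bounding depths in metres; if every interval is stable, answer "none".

69–81 m

Evaluate Δρ/ρ₀ = −αΔT + βΔS across each adjacent pair:
  34–69 m: −αΔT+βΔS = −(2.4 × 10⁻⁴)(-2.0)+(7.9 × 10⁻⁴)(+1.20) = 1.4 × 10⁻³ → stable
  69–81 m: −αΔT+βΔS = −(2.4 × 10⁻⁴)(+1.9)+(7.9 × 10⁻⁴)(-1.60) = -1.7 × 10⁻³ → UNSTABLE
  81–158 m: −αΔT+βΔS = −(2.4 × 10⁻⁴)(-4.5)+(7.9 × 10⁻⁴)(+0.57) = 1.5 × 10⁻³ → stable
The 69–81 m interval has Δρ < 0: lighter water underlies denser water.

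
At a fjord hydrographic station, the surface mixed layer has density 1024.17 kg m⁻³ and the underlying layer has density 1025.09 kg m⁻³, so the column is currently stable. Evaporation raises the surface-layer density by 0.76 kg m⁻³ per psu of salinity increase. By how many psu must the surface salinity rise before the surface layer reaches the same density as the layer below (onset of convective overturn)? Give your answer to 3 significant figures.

Density deficit of the surface layer: 1025.09 − 1024.17 = 0.92 kg m⁻³.
Required change = 0.92 / 0.76 = 1.21 psu.

1.21 psu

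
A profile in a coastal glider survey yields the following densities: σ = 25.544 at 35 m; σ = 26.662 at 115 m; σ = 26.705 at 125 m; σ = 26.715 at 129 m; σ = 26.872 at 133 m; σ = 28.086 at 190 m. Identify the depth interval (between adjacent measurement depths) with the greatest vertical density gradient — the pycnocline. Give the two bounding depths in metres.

Compute the density gradient over each adjacent pair:
  35–115 m: Δρ/Δz = 1.118/80 = 0.014 kg m⁻⁴
  115–125 m: Δρ/Δz = 0.043/10 = 4.3 × 10⁻³ kg m⁻⁴
  125–129 m: Δρ/Δz = 0.010/4 = 2.5 × 10⁻³ kg m⁻⁴
  129–133 m: Δρ/Δz = 0.157/4 = 0.039 kg m⁻⁴
  133–190 m: Δρ/Δz = 1.214/57 = 0.021 kg m⁻⁴
The largest gradient is in the 129–133 m interval — the pycnocline.

129–133 m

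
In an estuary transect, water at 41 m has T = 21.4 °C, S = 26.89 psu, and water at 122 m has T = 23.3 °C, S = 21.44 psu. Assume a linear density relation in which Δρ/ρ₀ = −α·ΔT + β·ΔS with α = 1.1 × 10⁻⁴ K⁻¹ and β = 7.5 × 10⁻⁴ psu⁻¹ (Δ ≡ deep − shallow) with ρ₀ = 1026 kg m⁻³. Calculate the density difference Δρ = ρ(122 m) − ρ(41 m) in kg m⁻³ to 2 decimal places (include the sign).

ΔT = +1.9 K, ΔS = -5.45 psu (deep − shallow).
Δρ/ρ₀ = −(1.1 × 10⁻⁴)(+1.9) + (7.5 × 10⁻⁴)(-5.45) = -4.2965 × 10⁻³.
Δρ = 1026 × (-4.2965 × 10⁻³) = -4.41 kg m⁻³.
Negative Δρ: lighter below, statically unstable.

-4.41 kg m⁻³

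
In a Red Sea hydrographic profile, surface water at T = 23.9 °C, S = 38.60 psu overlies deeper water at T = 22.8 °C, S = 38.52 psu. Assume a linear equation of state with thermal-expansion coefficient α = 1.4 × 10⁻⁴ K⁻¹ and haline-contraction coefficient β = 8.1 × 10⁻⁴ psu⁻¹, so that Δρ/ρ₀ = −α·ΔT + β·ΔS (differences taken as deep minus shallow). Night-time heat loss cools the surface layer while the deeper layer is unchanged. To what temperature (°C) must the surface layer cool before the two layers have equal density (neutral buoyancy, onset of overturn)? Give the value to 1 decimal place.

23.3 °C

Neutral buoyancy requires Δρ = 0, i.e. −α(T_deep − T_surf′) + β(S_deep − S_surf) = 0.
T_surf′ = T_deep − (β/α)·ΔS = 22.8 − (8.1 × 10⁻⁴/1.4 × 10⁻⁴)·(-0.08) = 23.263 °C.
Cooling required: 23.9 − (23.263) = 0.637 °C.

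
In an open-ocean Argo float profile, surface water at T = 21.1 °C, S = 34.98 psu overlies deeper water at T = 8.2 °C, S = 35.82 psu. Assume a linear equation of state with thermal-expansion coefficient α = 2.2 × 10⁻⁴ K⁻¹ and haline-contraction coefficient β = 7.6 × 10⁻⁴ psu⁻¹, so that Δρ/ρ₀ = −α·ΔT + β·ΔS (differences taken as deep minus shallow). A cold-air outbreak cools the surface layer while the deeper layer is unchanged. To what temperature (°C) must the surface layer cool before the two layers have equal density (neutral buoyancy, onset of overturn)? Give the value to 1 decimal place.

5.3 °C

Neutral buoyancy requires Δρ = 0, i.e. −α(T_deep − T_surf′) + β(S_deep − S_surf) = 0.
T_surf′ = T_deep − (β/α)·ΔS = 8.2 − (7.6 × 10⁻⁴/2.2 × 10⁻⁴)·(+0.84) = 5.298 °C.
Cooling required: 21.1 − (5.298) = 15.802 °C.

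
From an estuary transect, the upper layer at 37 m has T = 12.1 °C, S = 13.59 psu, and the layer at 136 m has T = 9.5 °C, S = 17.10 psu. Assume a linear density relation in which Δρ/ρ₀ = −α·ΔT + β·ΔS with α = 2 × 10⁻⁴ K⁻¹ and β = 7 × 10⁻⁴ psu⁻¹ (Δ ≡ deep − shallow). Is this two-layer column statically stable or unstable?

ΔT = 9.5 − 12.1 = -2.6 K and ΔS = 17.10 − 13.59 = +3.51 psu (deep − shallow).
−αΔT = 5.20 × 10⁻⁴; βΔS = 2.457 × 10⁻³; sum Δρ/ρ₀ = 2.977 × 10⁻³.
Δρ/ρ₀ > 0, so Δρ > 0: deeper water is denser → statically stable.

stable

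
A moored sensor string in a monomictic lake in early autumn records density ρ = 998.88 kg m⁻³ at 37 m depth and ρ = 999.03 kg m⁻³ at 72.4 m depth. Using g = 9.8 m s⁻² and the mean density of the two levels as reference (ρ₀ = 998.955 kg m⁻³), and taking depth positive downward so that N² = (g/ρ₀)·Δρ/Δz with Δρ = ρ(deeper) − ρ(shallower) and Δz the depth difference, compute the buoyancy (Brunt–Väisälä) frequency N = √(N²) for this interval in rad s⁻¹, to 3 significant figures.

Δρ = 999.03 − 998.88 = 0.15 kg m⁻³ over Δz = 72.4 − 37 = 35.4 m.
N² = (9.8/998.955) × (0.15/35.4) = 4.1569 × 10⁻⁵ s⁻².
N = √(4.1569 × 10⁻⁵) = 6.4474 × 10⁻³ rad s⁻¹ ≈ 6.45 × 10⁻³ rad s⁻¹.

6.45 × 10⁻³ rad s⁻¹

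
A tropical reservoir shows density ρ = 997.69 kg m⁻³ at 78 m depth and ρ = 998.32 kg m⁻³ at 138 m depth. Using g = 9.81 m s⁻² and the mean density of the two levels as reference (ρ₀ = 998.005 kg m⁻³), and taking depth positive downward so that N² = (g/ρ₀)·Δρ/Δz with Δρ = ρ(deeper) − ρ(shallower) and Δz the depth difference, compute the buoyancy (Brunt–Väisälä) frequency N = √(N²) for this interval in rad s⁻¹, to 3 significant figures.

Δρ = 998.32 − 997.69 = 0.63 kg m⁻³ over Δz = 138 − 78 = 60 m.
N² = (9.81/998.005) × (0.63/60) = 1.0321 × 10⁻⁴ s⁻².
N = √(1.0321 × 10⁻⁴) = 0.010159 rad s⁻¹ ≈ 0.0102 rad s⁻¹.

0.0102 rad s⁻¹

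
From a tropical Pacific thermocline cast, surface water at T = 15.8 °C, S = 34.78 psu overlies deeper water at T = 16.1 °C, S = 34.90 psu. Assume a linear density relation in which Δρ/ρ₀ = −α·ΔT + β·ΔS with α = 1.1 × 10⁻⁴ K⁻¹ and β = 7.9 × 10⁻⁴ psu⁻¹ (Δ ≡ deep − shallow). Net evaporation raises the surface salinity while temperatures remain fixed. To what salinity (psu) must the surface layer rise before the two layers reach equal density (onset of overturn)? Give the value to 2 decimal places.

34.86 psu

Neutral buoyancy requires −α(T_deep − T_surf) + β(S_deep − S_surf′) = 0.
S_surf′ = S_deep − (α/β)·ΔT = 34.90 − (1.1 × 10⁻⁴/7.9 × 10⁻⁴)·(+0.3) = 34.8582 psu.
Increase required: 34.8582 − 34.78 = 0.0782 psu.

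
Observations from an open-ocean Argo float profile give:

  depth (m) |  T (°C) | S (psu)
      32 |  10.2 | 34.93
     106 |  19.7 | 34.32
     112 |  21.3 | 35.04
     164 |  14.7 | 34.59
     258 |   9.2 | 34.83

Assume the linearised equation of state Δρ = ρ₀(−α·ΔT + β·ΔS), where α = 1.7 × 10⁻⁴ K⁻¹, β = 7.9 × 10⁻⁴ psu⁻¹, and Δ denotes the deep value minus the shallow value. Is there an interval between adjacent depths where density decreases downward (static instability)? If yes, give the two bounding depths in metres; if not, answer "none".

Evaluate Δρ/ρ₀ = −αΔT + βΔS across each adjacent pair:
  32–106 m: −αΔT+βΔS = −(1.7 × 10⁻⁴)(+9.5)+(7.9 × 10⁻⁴)(-0.61) = -2.1 × 10⁻³ → UNSTABLE
  106–112 m: −αΔT+βΔS = −(1.7 × 10⁻⁴)(+1.6)+(7.9 × 10⁻⁴)(+0.72) = 3.0 × 10⁻⁴ → stable
  112–164 m: −αΔT+βΔS = −(1.7 × 10⁻⁴)(-6.6)+(7.9 × 10⁻⁴)(-0.45) = 7.7 × 10⁻⁴ → stable
  164–258 m: −αΔT+βΔS = −(1.7 × 10⁻⁴)(-5.5)+(7.9 × 10⁻⁴)(+0.24) = 1.1 × 10⁻³ → stable
The 32–106 m interval has Δρ < 0: lighter water underlies denser water.

32–106 m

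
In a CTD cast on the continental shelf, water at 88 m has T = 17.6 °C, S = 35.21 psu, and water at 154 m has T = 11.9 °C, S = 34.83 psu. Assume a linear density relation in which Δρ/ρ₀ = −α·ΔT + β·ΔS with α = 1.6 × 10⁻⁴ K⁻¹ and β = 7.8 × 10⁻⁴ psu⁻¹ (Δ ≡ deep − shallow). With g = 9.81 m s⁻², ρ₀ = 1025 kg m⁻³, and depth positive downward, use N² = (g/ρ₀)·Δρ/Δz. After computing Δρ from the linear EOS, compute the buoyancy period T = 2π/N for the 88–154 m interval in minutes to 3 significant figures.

ΔT = -5.7 K, ΔS = -0.38 psu (deep − shallow).
Δρ/ρ₀ = −αΔT + βΔS = 9.12 × 10⁻⁴ − 2.964 × 10⁻⁴ = 6.156 × 10⁻⁴, so Δρ ≈ 0.6310 kg m⁻³.
N² = (g/ρ₀)·Δρ/Δz = g·(Δρ/ρ₀)/Δz = 9.81 × 6.156 × 10⁻⁴ / 66 = 9.1501 × 10⁻⁵ s⁻².
N = √(9.1501 × 10⁻⁵) = 9.5656 × 10⁻³ rad s⁻¹ → T = 2π/N = 656.85 s = 10.947 min ≈ 10.9 min.

10.9 min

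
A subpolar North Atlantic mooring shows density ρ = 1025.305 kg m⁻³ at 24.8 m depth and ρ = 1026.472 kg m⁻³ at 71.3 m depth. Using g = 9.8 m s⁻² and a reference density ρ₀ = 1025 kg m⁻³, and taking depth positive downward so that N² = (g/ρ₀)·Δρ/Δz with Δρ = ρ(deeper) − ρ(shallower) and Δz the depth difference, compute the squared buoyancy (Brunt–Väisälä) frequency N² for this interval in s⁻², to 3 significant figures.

Δρ = 1026.472 − 1025.305 = 1.167 kg m⁻³ over Δz = 71.3 − 24.8 = 46.5 m.
N² = (9.8/1025) × (1.167/46.5) = 2.3995 × 10⁻⁴ s⁻² ≈ 2.40 × 10⁻⁴ s⁻².

2.40 × 10⁻⁴ s⁻²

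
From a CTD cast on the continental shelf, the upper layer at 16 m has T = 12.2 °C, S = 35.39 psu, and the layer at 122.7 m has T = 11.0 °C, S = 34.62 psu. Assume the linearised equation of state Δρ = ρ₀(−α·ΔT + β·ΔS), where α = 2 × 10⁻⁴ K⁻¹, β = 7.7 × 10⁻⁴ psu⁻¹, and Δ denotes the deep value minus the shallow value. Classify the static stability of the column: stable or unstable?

unstable

ΔT = 11.0 − 12.2 = -1.2 K and ΔS = 34.62 − 35.39 = -0.77 psu (deep − shallow).
−αΔT = 2.40 × 10⁻⁴; βΔS = -5.929 × 10⁻⁴; sum Δρ/ρ₀ = -3.529 × 10⁻⁴.
Δρ/ρ₀ < 0, so Δρ < 0: deeper water is lighter → statically unstable; the column would overturn.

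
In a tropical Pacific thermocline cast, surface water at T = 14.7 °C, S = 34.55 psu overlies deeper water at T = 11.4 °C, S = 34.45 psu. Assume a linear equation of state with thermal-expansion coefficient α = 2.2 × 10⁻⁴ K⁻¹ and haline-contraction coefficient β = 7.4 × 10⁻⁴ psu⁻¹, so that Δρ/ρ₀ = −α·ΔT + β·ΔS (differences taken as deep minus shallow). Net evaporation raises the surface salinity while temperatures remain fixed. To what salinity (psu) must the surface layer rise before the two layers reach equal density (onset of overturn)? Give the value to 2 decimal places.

35.43 psu

Neutral buoyancy requires −α(T_deep − T_surf) + β(S_deep − S_surf′) = 0.
S_surf′ = S_deep − (α/β)·ΔT = 34.45 − (2.2 × 10⁻⁴/7.4 × 10⁻⁴)·(-3.3) = 35.4311 psu.
Increase required: 35.4311 − 34.55 = 0.8811 psu.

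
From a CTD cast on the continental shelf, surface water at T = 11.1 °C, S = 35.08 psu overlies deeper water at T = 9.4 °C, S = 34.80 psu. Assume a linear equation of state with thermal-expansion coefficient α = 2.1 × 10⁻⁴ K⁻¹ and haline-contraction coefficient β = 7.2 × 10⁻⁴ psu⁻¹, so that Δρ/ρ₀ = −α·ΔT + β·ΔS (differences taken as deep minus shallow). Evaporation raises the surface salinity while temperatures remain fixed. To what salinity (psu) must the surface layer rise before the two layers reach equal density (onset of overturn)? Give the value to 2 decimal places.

Neutral buoyancy requires −α(T_deep − T_surf) + β(S_deep − S_surf′) = 0.
S_surf′ = S_deep − (α/β)·ΔT = 34.80 − (2.1 × 10⁻⁴/7.2 × 10⁻⁴)·(-1.7) = 35.2958 psu.
Increase required: 35.2958 − 35.08 = 0.2158 psu.

35.30 psu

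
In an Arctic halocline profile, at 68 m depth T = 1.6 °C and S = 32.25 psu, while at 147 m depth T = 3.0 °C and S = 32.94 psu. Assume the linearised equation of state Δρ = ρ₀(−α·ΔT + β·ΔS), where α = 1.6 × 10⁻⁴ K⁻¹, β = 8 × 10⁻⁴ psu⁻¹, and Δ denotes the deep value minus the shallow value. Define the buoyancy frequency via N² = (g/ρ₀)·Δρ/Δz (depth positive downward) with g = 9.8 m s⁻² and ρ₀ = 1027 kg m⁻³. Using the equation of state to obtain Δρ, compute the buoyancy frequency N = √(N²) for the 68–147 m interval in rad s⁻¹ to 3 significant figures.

ΔT = +1.4 K, ΔS = +0.69 psu (deep − shallow).
Δρ/ρ₀ = −αΔT + βΔS = -2.24 × 10⁻⁴ + 5.52 × 10⁻⁴ = 3.28 × 10⁻⁴, so Δρ ≈ 0.3369 kg m⁻³.
N² = (g/ρ₀)·Δρ/Δz = g·(Δρ/ρ₀)/Δz = 9.8 × 3.28 × 10⁻⁴ / 79 = 4.0689 × 10⁻⁵ s⁻².
N = √(4.0689 × 10⁻⁵) = 6.3788 × 10⁻³ rad s⁻¹ ≈ 6.38 × 10⁻³ rad s⁻¹.

6.38 × 10⁻³ rad s⁻¹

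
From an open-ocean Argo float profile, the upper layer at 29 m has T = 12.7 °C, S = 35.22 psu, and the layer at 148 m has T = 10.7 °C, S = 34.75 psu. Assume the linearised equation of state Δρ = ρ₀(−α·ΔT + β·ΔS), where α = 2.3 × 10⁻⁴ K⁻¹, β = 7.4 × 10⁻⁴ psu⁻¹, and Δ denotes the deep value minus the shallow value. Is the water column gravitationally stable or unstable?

stable

ΔT = 10.7 − 12.7 = -2.0 K and ΔS = 34.75 − 35.22 = -0.47 psu (deep − shallow).
−αΔT = 4.60 × 10⁻⁴; βΔS = -3.478 × 10⁻⁴; sum Δρ/ρ₀ = 1.122 × 10⁻⁴.
Δρ/ρ₀ > 0, so Δρ > 0: deeper water is denser → statically stable.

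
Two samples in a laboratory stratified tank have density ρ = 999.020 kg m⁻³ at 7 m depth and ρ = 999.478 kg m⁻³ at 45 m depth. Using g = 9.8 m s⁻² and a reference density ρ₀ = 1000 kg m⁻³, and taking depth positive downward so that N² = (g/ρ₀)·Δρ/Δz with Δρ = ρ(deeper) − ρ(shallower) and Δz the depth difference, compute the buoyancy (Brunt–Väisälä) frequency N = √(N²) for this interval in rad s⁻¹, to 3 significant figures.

0.0109 rad s⁻¹

Δρ = 999.478 − 999.020 = 0.458 kg m⁻³ over Δz = 45 − 7 = 38 m.
N² = (9.8/1000) × (0.458/38) = 1.1812 × 10⁻⁴ s⁻².
N = √(1.1812 × 10⁻⁴) = 0.010868 rad s⁻¹ ≈ 0.0109 rad s⁻¹.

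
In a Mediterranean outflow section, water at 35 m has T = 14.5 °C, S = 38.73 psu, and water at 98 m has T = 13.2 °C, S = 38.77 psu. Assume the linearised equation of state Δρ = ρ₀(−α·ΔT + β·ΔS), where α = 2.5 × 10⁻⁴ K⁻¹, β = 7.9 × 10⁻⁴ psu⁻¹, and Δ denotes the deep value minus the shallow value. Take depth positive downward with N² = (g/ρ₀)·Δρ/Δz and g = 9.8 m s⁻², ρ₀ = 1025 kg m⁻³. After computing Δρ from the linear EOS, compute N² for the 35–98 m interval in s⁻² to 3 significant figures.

5.55 × 10⁻⁵ s⁻²

ΔT = -1.3 K, ΔS = +0.04 psu (deep − shallow).
Δρ/ρ₀ = −αΔT + βΔS = 3.25 × 10⁻⁴ + 3.16 × 10⁻⁵ = 3.566 × 10⁻⁴, so Δρ ≈ 0.3655 kg m⁻³.
N² = (g/ρ₀)·Δρ/Δz = g·(Δρ/ρ₀)/Δz = 9.8 × 3.566 × 10⁻⁴ / 63 = 5.5471 × 10⁻⁵ s⁻² ≈ 5.55 × 10⁻⁵ s⁻².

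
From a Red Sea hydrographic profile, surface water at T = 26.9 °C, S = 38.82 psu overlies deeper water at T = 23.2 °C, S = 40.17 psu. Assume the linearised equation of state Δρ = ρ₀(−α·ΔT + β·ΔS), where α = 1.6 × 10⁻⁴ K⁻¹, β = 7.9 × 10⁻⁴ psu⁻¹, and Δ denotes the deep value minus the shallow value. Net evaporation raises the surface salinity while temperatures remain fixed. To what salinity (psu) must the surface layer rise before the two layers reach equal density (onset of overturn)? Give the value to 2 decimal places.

40.92 psu

Neutral buoyancy requires −α(T_deep − T_surf) + β(S_deep − S_surf′) = 0.
S_surf′ = S_deep − (α/β)·ΔT = 40.17 − (1.6 × 10⁻⁴/7.9 × 10⁻⁴)·(-3.7) = 40.9194 psu.
Increase required: 40.9194 − 38.82 = 2.0994 psu.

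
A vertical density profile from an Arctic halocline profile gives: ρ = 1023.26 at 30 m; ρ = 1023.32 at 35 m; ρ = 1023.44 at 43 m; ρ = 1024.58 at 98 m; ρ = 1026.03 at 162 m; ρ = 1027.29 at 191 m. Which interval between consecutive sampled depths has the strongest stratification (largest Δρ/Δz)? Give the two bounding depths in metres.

Compute the density gradient over each adjacent pair:
  30–35 m: Δρ/Δz = 0.06/5 = 0.012 kg m⁻⁴
  35–43 m: Δρ/Δz = 0.12/8 = 0.015 kg m⁻⁴
  43–98 m: Δρ/Δz = 1.14/55 = 0.021 kg m⁻⁴
  98–162 m: Δρ/Δz = 1.45/64 = 0.023 kg m⁻⁴
  162–191 m: Δρ/Δz = 1.26/29 = 0.043 kg m⁻⁴
The largest gradient is in the 162–191 m interval — the pycnocline.

162–191 m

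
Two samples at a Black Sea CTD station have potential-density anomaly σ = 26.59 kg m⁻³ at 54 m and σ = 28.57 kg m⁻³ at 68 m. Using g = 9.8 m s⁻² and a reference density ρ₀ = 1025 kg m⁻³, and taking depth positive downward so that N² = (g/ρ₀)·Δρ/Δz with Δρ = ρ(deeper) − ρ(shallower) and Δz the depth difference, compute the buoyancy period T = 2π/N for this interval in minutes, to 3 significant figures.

2.85 min

Δρ = 1028.57 − 1026.59 = 1.98 kg m⁻³ over Δz = 68 − 54 = 14 m.
N² = (9.8/1025) × (1.98/14) = 1.3522 × 10⁻³ s⁻².
N = √(1.3522 × 10⁻³) = 0.036772 rad s⁻¹, so T = 2π/N = 170.87 s = 2.8478 min ≈ 2.85 min.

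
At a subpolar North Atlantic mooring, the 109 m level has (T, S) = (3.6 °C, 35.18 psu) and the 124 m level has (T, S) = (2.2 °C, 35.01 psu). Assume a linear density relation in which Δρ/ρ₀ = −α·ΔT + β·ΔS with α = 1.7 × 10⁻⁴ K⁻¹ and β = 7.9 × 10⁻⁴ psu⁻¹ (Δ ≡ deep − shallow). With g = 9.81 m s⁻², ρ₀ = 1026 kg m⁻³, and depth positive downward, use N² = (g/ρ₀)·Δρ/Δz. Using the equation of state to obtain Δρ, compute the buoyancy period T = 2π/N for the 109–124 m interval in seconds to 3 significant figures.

763 s

ΔT = -1.4 K, ΔS = -0.17 psu (deep − shallow).
Δρ/ρ₀ = −αΔT + βΔS = 2.38 × 10⁻⁴ − 1.343 × 10⁻⁴ = 1.037 × 10⁻⁴, so Δρ ≈ 0.1064 kg m⁻³.
N² = (g/ρ₀)·Δρ/Δz = g·(Δρ/ρ₀)/Δz = 9.81 × 1.037 × 10⁻⁴ / 15 = 6.7820 × 10⁻⁵ s⁻².
N = √(6.7820 × 10⁻⁵) = 8.2353 × 10⁻³ rad s⁻¹ → T = 2π/N = 762.96 s ≈ 763 s.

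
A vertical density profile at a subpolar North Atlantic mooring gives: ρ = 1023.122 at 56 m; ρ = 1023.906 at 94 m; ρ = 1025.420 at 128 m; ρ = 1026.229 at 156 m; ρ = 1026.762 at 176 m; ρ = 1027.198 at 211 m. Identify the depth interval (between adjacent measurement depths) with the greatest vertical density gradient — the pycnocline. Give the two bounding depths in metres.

94–128 m

Compute the density gradient over each adjacent pair:
  56–94 m: Δρ/Δz = 0.784/38 = 0.021 kg m⁻⁴
  94–128 m: Δρ/Δz = 1.514/34 = 0.045 kg m⁻⁴
  128–156 m: Δρ/Δz = 0.809/28 = 0.029 kg m⁻⁴
  156–176 m: Δρ/Δz = 0.533/20 = 0.027 kg m⁻⁴
  176–211 m: Δρ/Δz = 0.436/35 = 0.012 kg m⁻⁴
The largest gradient is in the 94–128 m interval — the pycnocline.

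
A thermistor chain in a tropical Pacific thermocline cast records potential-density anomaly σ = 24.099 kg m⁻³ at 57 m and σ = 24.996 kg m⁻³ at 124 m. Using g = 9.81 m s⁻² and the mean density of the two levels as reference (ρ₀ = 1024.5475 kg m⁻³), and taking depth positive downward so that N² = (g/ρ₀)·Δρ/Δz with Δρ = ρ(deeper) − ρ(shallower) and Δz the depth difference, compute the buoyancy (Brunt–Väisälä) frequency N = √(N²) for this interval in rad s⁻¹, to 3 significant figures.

Δρ = 1024.996 − 1024.099 = 0.897 kg m⁻³ over Δz = 124 − 57 = 67 m.
N² = (9.81/1024.5475) × (0.897/67) = 1.2819 × 10⁻⁴ s⁻².
N = √(1.2819 × 10⁻⁴) = 0.011322 rad s⁻¹ ≈ 0.0113 rad s⁻¹.

0.0113 rad s⁻¹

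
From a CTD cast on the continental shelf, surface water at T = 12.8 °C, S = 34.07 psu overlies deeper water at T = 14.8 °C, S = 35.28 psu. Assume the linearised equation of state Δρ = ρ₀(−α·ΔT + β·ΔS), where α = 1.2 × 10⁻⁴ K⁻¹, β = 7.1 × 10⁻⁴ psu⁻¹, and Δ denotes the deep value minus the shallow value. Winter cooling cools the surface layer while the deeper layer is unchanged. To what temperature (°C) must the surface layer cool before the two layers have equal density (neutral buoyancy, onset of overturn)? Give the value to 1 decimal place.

Neutral buoyancy requires Δρ = 0, i.e. −α(T_deep − T_surf′) + β(S_deep − S_surf) = 0.
T_surf′ = T_deep − (β/α)·ΔS = 14.8 − (7.1 × 10⁻⁴/1.2 × 10⁻⁴)·(+1.21) = 7.641 °C.
Cooling required: 12.8 − (7.641) = 5.159 °C.

7.6 °C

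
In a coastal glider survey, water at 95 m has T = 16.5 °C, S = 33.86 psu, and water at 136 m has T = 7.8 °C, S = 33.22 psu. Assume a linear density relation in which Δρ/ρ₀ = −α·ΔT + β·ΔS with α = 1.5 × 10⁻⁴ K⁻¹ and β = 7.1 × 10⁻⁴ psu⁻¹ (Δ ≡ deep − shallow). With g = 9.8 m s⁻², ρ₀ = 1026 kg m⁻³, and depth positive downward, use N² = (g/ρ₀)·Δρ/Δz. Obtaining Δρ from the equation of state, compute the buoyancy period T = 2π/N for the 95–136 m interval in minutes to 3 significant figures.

ΔT = -8.7 K, ΔS = -0.64 psu (deep − shallow).
Δρ/ρ₀ = −αΔT + βΔS = 1.305 × 10⁻³ − 4.544 × 10⁻⁴ = 8.506 × 10⁻⁴, so Δρ ≈ 0.8727 kg m⁻³.
N² = (g/ρ₀)·Δρ/Δz = g·(Δρ/ρ₀)/Δz = 9.8 × 8.506 × 10⁻⁴ / 41 = 2.0331 × 10⁻⁴ s⁻².
N = √(2.0331 × 10⁻⁴) = 0.014259 rad s⁻¹ → T = 2π/N = 440.65 s = 7.3442 min ≈ 7.34 min.

7.34 min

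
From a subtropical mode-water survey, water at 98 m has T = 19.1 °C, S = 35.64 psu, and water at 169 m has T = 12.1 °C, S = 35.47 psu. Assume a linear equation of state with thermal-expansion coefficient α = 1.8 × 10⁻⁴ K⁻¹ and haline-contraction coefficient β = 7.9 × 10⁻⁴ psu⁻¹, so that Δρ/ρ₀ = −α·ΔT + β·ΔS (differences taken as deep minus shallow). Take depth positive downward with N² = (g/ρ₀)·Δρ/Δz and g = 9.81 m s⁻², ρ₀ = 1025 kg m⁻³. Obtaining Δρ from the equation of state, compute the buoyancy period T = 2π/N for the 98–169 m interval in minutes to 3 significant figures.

8.40 min

ΔT = -7.0 K, ΔS = -0.17 psu (deep − shallow).
Δρ/ρ₀ = −αΔT + βΔS = 1.26 × 10⁻³ − 1.343 × 10⁻⁴ = 1.1257 × 10⁻³, so Δρ ≈ 1.154 kg m⁻³.
N² = (g/ρ₀)·Δρ/Δz = g·(Δρ/ρ₀)/Δz = 9.81 × 1.1257 × 10⁻³ / 71 = 1.5554 × 10⁻⁴ s⁻².
N = √(1.5554 × 10⁻⁴) = 0.012472 rad s⁻¹ → T = 2π/N = 503.78 s = 8.3963 min ≈ 8.40 min.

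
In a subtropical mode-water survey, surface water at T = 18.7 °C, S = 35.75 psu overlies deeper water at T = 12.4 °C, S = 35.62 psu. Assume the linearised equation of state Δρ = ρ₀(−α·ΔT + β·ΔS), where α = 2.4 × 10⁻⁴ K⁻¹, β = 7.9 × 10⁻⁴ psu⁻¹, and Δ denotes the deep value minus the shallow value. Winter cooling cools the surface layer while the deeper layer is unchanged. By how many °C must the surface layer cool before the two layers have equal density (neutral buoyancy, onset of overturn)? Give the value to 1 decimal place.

Neutral buoyancy requires Δρ = 0, i.e. −α(T_deep − T_surf′) + β(S_deep − S_surf) = 0.
T_surf′ = T_deep − (β/α)·ΔS = 12.4 − (7.9 × 10⁻⁴/2.4 × 10⁻⁴)·(-0.13) = 12.828 °C.
Cooling required: 18.7 − (12.828) = 5.872 °C.

5.9 °C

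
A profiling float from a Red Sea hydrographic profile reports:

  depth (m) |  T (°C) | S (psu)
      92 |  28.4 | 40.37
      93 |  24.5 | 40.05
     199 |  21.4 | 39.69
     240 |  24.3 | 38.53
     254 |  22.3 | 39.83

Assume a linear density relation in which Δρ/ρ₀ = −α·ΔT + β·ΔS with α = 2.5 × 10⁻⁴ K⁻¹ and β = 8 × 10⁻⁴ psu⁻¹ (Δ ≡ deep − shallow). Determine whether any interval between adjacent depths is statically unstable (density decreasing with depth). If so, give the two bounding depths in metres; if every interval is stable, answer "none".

Evaluate Δρ/ρ₀ = −αΔT + βΔS across each adjacent pair:
  92–93 m: −αΔT+βΔS = −(2.5 × 10⁻⁴)(-3.9)+(8 × 10⁻⁴)(-0.32) = 7.2 × 10⁻⁴ → stable
  93–199 m: −αΔT+βΔS = −(2.5 × 10⁻⁴)(-3.1)+(8 × 10⁻⁴)(-0.36) = 4.9 × 10⁻⁴ → stable
  199–240 m: −αΔT+βΔS = −(2.5 × 10⁻⁴)(+2.9)+(8 × 10⁻⁴)(-1.16) = -1.7 × 10⁻³ → UNSTABLE
  240–254 m: −αΔT+βΔS = −(2.5 × 10⁻⁴)(-2.0)+(8 × 10⁻⁴)(+1.30) = 1.5 × 10⁻³ → stable
The 199–240 m interval has Δρ < 0: lighter water underlies denser water.

199–240 m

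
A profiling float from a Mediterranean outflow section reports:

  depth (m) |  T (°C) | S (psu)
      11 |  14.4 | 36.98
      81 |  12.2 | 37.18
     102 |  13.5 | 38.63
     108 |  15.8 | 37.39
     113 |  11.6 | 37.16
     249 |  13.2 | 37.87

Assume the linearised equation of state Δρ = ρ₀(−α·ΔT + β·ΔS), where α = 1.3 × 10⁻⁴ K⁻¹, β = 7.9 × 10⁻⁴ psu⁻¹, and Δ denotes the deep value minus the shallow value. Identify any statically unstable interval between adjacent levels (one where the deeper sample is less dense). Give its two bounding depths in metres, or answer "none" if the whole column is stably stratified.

102–108 m

Evaluate Δρ/ρ₀ = −αΔT + βΔS across each adjacent pair:
  11–81 m: −αΔT+βΔS = −(1.3 × 10⁻⁴)(-2.2)+(7.9 × 10⁻⁴)(+0.20) = 4.4 × 10⁻⁴ → stable
  81–102 m: −αΔT+βΔS = −(1.3 × 10⁻⁴)(+1.3)+(7.9 × 10⁻⁴)(+1.45) = 9.8 × 10⁻⁴ → stable
  102–108 m: −αΔT+βΔS = −(1.3 × 10⁻⁴)(+2.3)+(7.9 × 10⁻⁴)(-1.24) = -1.3 × 10⁻³ → UNSTABLE
  108–113 m: −αΔT+βΔS = −(1.3 × 10⁻⁴)(-4.2)+(7.9 × 10⁻⁴)(-0.23) = 3.6 × 10⁻⁴ → stable
  113–249 m: −αΔT+βΔS = −(1.3 × 10⁻⁴)(+1.6)+(7.9 × 10⁻⁴)(+0.71) = 3.5 × 10⁻⁴ → stable
The 102–108 m interval has Δρ < 0: lighter water underlies denser water.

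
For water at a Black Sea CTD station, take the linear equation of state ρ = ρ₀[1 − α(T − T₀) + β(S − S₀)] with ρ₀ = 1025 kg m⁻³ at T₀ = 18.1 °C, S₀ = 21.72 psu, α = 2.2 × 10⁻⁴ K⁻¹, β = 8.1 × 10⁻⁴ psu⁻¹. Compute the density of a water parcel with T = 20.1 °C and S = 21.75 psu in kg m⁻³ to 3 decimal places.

1024.574 kg m⁻³

T − T₀ = +2.0 K, S − S₀ = +0.03 psu.
Bracket = 1 − α·(+2.0) + β·(+0.03) = 1 + (-4.157 × 10⁻⁴) = 0.9995843.
ρ = 1025 × 0.9995843 = 1024.574 kg m⁻³.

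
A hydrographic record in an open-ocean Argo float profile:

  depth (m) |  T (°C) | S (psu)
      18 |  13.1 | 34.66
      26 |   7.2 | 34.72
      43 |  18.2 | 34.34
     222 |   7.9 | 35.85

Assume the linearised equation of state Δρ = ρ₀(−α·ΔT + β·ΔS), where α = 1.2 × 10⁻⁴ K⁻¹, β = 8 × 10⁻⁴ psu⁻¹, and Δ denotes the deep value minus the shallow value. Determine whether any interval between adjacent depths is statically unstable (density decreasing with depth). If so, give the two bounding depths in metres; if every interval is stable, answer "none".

26–43 m

Evaluate Δρ/ρ₀ = −αΔT + βΔS across each adjacent pair:
  18–26 m: −αΔT+βΔS = −(1.2 × 10⁻⁴)(-5.9)+(8 × 10⁻⁴)(+0.06) = 7.6 × 10⁻⁴ → stable
  26–43 m: −αΔT+βΔS = −(1.2 × 10⁻⁴)(+11.0)+(8 × 10⁻⁴)(-0.38) = -1.6 × 10⁻³ → UNSTABLE
  43–222 m: −αΔT+βΔS = −(1.2 × 10⁻⁴)(-10.3)+(8 × 10⁻⁴)(+1.51) = 2.4 × 10⁻³ → stable
The 26–43 m interval has Δρ < 0: lighter water underlies denser water.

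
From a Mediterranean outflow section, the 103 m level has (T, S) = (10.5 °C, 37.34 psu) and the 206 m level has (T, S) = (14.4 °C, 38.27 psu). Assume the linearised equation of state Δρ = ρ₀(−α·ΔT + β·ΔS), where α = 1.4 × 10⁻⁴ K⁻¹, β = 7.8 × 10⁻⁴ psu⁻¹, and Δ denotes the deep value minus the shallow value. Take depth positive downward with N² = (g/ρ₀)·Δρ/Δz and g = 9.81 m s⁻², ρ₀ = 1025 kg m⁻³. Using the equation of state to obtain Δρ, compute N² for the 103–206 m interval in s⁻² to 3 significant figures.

1.71 × 10⁻⁵ s⁻²

ΔT = +3.9 K, ΔS = +0.93 psu (deep − shallow).
Δρ/ρ₀ = −αΔT + βΔS = -5.46 × 10⁻⁴ + 7.254 × 10⁻⁴ = 1.794 × 10⁻⁴, so Δρ ≈ 0.1839 kg m⁻³.
N² = (g/ρ₀)·Δρ/Δz = g·(Δρ/ρ₀)/Δz = 9.81 × 1.794 × 10⁻⁴ / 103 = 1.7087 × 10⁻⁵ s⁻² ≈ 1.71 × 10⁻⁵ s⁻².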